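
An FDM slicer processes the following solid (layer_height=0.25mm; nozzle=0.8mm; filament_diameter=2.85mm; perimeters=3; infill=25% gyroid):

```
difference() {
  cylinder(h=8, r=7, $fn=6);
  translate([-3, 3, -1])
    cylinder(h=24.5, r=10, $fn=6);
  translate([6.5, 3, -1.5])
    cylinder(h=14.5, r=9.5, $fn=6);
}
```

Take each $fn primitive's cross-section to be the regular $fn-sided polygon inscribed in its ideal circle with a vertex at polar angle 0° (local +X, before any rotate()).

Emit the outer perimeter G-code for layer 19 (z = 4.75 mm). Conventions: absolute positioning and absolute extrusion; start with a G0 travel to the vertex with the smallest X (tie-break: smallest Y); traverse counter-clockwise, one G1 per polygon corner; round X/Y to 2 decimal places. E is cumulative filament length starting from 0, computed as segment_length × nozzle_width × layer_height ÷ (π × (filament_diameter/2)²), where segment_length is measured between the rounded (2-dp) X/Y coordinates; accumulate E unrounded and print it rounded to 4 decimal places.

G0 X-3.73 Y-5.66 Z4.75
G1 X-3.50 Y-6.06 E0.0145
G1 X3.50 Y-6.06 E0.2339
G1 X3.98 Y-5.23 E0.2640
G1 X2.25 Y-5.23 E0.3182
G1 X2.00 Y-5.66 E0.3338
G1 X-3.73 Y-5.66 E0.5135

At z = 4.75 mm: the r=7 cylinder contributes a regular 6-gon of circumradius 7; the cylinder at (-3, 3): section is a regular 6-gon, circumradius r=10; the r=9.5 cylinder at (6.5, 3) contributes a regular 6-gon of circumradius 9.5; After the difference (first − rest): starting from the r=7 cylinder, the r=10 cylinder at (-3, 3) partially overlaps it — only the 113.30 mm² overlap (of its 259.81 mm²) is removed, clipping the outline; the r=9.5 cylinder at (6.5, 3) partially overlaps it — only the 10.35 mm² overlap (of its 234.48 mm²) is removed, clipping the outline — 1 connected region. The outline is a single polygon with 6 vertices. Extrusion per mm of travel: 0.8 × 0.25 / (π × 1.425²) = 0.031351. Accumulating E over each segment gives final E = 0.5135.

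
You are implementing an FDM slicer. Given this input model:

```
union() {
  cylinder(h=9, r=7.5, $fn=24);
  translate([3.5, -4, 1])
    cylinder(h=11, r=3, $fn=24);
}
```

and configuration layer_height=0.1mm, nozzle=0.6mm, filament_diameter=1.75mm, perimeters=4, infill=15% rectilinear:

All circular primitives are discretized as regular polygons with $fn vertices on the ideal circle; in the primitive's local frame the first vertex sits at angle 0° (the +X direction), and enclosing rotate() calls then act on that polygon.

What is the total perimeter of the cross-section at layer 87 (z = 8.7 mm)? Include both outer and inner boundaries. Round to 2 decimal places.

At z = 8.7 mm: the r=7.5 cylinder gives a regular 24-gon of circumradius 7.5 (constant along its height) (perimeter = 2·24·7.500·sin(180°/24) = 46.99 mm); the r=3 cylinder at (3.5, -4) contributes a regular 24-gon of circumradius 3 (perimeter = 2·24·3.000·sin(180°/24) = 18.80 mm); Merging all regions: the regions partially overlap (shared area 25.03 mm²), so the edge portions inside another operand are dropped and the merged outline is re-measured after clipping — boundary = 47.71 mm. Overall, the cross-section is a single solid region. Total boundary length (outer) = 47.71 mm.

47.71 mm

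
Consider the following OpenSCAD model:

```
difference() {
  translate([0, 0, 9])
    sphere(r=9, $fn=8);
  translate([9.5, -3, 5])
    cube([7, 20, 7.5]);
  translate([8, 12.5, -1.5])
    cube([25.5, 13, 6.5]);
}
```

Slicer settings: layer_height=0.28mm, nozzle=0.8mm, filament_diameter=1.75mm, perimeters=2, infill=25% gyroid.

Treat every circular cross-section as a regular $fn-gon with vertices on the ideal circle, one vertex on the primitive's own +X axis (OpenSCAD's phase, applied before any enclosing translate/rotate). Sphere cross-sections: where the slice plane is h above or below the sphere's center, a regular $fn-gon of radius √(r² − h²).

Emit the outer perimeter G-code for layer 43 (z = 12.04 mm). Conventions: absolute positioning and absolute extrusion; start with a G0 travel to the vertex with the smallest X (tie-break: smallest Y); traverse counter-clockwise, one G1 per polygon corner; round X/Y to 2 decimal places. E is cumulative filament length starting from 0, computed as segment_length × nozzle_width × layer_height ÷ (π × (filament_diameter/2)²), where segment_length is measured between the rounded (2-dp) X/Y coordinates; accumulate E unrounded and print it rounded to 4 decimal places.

At z = 12.04 mm: the r=9 sphere slices to a regular 8-gon of circumradius 8.471 (√(r²−h²) with h=3.04 from center); the 7×20 cube at (9.5, -3) contributes its full rectangle; the cube at (8, 12.5) is not intersected at this z (z outside [-1.5, 5]); After the difference (first − rest): starting from the r=9 sphere, the 7×20 cube at (9.5, -3) misses the remaining region (no effect) — 1 connected region. The outline is a single polygon with 8 vertices. Extrusion per mm of travel: 0.8 × 0.28 / (π × 0.875²) = 0.093128. Accumulating E over each segment gives final E = 4.8301.

G0 X-8.47 Y0.00 Z12.04
G1 X-5.99 Y-5.99 E0.6038
G1 X0.00 Y-8.47 E1.2075
G1 X5.99 Y-5.99 E1.8113
G1 X8.47 Y0.00 E2.4150
G1 X5.99 Y5.99 E3.0188
G1 X0.00 Y8.47 E3.6226
G1 X-5.99 Y5.99 E4.2263
G1 X-8.47 Y0.00 E4.8301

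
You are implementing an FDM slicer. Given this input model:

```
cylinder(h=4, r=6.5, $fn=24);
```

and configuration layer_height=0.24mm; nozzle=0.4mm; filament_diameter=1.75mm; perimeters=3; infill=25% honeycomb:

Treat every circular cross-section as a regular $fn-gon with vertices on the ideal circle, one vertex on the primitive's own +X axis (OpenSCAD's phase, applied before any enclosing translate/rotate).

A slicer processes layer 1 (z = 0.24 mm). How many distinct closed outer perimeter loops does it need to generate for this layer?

1

At z = 0.24 mm: the cylinder: section is a regular 24-gon, circumradius r=6.5. The result has 1 disconnected region.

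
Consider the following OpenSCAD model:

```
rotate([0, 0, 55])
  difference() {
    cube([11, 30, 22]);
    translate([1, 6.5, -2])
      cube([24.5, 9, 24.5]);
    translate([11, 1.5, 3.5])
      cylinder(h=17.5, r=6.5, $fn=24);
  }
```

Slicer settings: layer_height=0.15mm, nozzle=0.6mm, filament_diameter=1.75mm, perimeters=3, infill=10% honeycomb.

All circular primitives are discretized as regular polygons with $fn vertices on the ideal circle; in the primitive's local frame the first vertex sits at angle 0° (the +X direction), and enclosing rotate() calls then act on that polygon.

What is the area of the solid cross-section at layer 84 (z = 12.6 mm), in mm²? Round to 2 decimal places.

At z = 12.6 mm: the cube is present — its section is the full 11×30 rectangle (area 330.00 mm²); the cube at (1, 6.5) (footprint 24.5×9) is included at this height (area 220.50 mm²); the cylinder at (11, 1.5): section is a regular 24-gon, circumradius r=6.5 (area = (24/2)·6.500²·sin(360°/24) = 131.22 mm²); Taking the first minus the rest: starting from the 11×30 cube (330.00 mm²), the 24.5×9 cube at (1, 6.5) partially overlaps it — only the 90.00 mm² overlap (of its 220.50 mm²) is removed, clipping the outline; the r=6.5 cylinder at (11, 1.5) partially overlaps it — only the 38.32 mm² overlap (of its 131.22 mm²) is removed, clipping the outline — area = 201.68 mm²; (rotated 55° about Z; rotation is an isometry so areas/perimeters/island counts are preserved). Overall, the cross-section is a single solid region. Net area = 201.68 mm².

201.68 mm²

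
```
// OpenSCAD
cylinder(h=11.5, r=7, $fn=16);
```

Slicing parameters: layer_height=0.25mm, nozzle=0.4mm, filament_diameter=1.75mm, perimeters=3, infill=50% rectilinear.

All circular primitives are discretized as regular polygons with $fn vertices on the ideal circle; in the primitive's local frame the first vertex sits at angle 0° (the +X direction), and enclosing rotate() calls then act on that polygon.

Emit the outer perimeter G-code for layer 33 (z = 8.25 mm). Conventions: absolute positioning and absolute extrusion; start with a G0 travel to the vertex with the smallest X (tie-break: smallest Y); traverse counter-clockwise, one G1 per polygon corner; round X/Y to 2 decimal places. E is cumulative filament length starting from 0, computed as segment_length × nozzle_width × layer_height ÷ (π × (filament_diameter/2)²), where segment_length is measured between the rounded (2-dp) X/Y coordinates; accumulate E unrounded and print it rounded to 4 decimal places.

At z = 8.25 mm: the cylinder: section is a regular 16-gon, circumradius r=7. The outline is a single polygon with 16 vertices. Extrusion per mm of travel: 0.4 × 0.25 / (π × 0.875²) = 0.041575. Accumulating E over each segment gives final E = 1.8173.

G0 X-7.00 Y0.00 Z8.25
G1 X-6.47 Y-2.68 E0.1136
G1 X-4.95 Y-4.95 E0.2272
G1 X-2.68 Y-6.47 E0.3407
G1 X0.00 Y-7.00 E0.4543
G1 X2.68 Y-6.47 E0.5679
G1 X4.95 Y-4.95 E0.6815
G1 X6.47 Y-2.68 E0.7951
G1 X7.00 Y0.00 E0.9086
G1 X6.47 Y2.68 E1.0222
G1 X4.95 Y4.95 E1.1358
G1 X2.68 Y6.47 E1.2494
G1 X0.00 Y7.00 E1.3630
G1 X-2.68 Y6.47 E1.4765
G1 X-4.95 Y4.95 E1.5901
G1 X-6.47 Y2.68 E1.7037
G1 X-7.00 Y0.00 E1.8173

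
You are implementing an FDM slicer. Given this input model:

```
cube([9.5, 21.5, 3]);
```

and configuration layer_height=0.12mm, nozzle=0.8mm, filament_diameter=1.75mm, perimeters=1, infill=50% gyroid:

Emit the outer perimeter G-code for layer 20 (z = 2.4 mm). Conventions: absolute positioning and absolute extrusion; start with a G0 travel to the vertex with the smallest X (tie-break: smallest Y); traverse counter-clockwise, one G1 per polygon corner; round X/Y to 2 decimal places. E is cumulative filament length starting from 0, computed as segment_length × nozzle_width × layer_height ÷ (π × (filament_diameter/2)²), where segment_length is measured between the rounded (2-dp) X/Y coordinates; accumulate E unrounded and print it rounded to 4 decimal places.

At z = 2.4 mm: the cube (footprint 9.5×21.5) is included at this height. The outline is a single polygon with 4 vertices. Extrusion per mm of travel: 0.8 × 0.12 / (π × 0.875²) = 0.039912. Accumulating E over each segment gives final E = 2.4746.

G0 X0.00 Y0.00 Z2.40
G1 X9.50 Y0.00 E0.3792
G1 X9.50 Y21.50 E1.2373
G1 X0.00 Y21.50 E1.6164
G1 X0.00 Y0.00 E2.4746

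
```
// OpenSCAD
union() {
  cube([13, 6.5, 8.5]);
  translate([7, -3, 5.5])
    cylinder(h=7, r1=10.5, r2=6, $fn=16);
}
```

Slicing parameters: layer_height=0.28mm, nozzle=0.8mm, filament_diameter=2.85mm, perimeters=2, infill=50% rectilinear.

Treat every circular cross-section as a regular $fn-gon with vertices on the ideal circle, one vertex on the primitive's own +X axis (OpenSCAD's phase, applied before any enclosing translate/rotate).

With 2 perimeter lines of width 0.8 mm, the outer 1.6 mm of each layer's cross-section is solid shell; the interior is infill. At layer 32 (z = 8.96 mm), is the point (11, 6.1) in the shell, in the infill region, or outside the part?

At z = 8.96 mm: the cube does not reach this height (z outside [0, 8.5]); the cone at (7, -3) (r1=10.5→r2=6) has section circumradius 8.276 here — a regular 16-gon; Merging all regions: only the cone at (7, -3) is present, so the union is just that shape — 1 connected region. Overall, the cross-section is a single solid region. The nearest boundary edge runs (12.85, 2.85)→(10.17, 4.65); distance from the point to it = 1.68 mm. The point is not inside any of the regions above, so it lies outside the cross-section (1.68 mm from the nearest boundary).

outside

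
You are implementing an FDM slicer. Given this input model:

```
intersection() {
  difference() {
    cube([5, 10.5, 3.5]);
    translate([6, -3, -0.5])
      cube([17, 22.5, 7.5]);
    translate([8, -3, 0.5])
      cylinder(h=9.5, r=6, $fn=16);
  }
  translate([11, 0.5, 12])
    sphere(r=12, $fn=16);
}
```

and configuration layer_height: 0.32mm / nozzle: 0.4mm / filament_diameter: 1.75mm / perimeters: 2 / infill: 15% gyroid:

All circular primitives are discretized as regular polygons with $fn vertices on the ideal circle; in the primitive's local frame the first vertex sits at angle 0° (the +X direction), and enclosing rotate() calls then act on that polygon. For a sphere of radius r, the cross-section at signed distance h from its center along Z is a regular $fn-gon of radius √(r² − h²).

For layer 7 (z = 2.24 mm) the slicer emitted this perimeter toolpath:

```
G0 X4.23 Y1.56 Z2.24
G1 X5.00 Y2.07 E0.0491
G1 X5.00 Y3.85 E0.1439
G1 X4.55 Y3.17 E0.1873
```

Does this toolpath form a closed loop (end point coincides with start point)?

Start point (G0): (4.23, 1.56). End point (last G1): the path does not return to the start — open.

no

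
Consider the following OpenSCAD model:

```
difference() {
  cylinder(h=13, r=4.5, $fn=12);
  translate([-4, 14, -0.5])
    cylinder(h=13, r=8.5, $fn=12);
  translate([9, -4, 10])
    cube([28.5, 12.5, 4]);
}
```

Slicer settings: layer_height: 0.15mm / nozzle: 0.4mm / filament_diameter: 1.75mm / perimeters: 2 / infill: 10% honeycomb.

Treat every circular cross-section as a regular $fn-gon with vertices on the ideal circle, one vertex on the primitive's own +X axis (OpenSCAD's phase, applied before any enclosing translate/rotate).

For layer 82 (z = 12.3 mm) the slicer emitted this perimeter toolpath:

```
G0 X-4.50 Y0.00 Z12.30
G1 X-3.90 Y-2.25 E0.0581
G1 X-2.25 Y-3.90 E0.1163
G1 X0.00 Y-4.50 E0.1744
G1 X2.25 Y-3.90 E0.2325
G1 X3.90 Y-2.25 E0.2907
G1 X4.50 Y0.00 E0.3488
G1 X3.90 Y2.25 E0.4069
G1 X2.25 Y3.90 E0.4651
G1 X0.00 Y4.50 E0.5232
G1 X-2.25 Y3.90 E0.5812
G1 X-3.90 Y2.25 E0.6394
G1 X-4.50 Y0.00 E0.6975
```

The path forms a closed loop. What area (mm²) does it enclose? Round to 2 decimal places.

60.79 mm²

Apply the shoelace formula to the sequence of (X, Y) vertices; enclosed area = 60.79 mm².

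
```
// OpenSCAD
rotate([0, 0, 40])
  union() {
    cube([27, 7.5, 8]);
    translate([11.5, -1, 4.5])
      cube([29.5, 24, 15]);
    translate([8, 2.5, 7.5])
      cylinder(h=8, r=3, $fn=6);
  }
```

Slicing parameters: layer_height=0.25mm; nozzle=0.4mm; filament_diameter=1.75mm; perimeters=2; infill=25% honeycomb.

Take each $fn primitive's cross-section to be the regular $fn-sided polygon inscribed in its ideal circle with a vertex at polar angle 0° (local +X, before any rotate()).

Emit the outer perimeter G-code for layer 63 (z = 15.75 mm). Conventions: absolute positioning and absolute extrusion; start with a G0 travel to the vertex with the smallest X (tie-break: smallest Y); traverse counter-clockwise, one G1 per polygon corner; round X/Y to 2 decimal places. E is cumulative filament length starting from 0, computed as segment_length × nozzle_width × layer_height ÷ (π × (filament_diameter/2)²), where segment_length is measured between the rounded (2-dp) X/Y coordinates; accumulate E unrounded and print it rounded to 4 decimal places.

G0 X-5.97 Y25.01 Z15.75
G1 X9.45 Y6.63 E0.9975
G1 X32.05 Y25.59 E2.2239
G1 X16.62 Y43.97 E3.2216
G1 X-5.97 Y25.01 E4.4478

At z = 15.75 mm: the cube is not intersected at this z (z outside [0, 8]); the 29.5×24 cube at (11.5, -1) contributes its full rectangle; the cylinder at (8, 2.5) does not reach this height (z outside [7.5, 15.5]); Combining (union): only the 29.5×24 cube at (11.5, -1) is present, so the union is just that shape — 1 connected region; (rotated 40° about Z; rotation is an isometry so areas/perimeters/island counts are preserved). The outline is a single polygon with 4 vertices. Extrusion per mm of travel: 0.4 × 0.25 / (π × 0.875²) = 0.041575. Accumulating E over each segment gives final E = 4.4478.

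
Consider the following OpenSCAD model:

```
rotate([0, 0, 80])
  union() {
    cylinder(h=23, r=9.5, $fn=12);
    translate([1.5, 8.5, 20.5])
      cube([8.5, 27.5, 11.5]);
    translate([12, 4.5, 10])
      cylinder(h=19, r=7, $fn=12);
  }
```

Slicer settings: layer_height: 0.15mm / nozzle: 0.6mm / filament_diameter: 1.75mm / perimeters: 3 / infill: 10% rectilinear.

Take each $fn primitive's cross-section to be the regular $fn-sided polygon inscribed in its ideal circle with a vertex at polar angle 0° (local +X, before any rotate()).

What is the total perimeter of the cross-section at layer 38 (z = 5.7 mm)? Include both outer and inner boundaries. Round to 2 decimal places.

At z = 5.7 mm: the r=9.5 cylinder contributes a regular 12-gon of circumradius 9.5 (perimeter = 2·12·9.500·sin(180°/12) = 59.01 mm); the cube at (1.5, 8.5) does not reach this height (z outside [20.5, 32]); the cylinder at (12, 4.5) is not intersected at this z (z outside [10, 29]); Taking the union: only the r=9.5 cylinder is present, so the union is just that shape — boundary = 59.01 mm; (whole slice rotated 80° about Z — lengths, areas and connectivity unchanged). Overall, the cross-section is a single solid region. Total boundary length (outer) = 59.01 mm.

59.01 mm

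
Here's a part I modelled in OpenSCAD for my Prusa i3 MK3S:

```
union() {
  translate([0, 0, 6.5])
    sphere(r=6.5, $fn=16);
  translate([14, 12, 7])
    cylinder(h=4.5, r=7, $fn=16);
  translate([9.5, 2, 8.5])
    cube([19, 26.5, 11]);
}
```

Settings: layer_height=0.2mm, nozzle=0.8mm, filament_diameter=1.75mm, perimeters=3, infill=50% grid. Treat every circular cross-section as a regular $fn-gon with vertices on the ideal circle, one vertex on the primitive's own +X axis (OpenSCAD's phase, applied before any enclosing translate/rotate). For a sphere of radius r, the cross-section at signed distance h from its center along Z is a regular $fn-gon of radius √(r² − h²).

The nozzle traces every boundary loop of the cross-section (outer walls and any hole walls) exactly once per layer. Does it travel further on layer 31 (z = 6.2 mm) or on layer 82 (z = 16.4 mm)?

layer 82 (z = 16.4 mm)

Layer 31 (z = 6.2): the sphere: section is a regular 16-gon, circumradius = √(r²−h²) = √(6.5²−0.3²) = 6.493 (perimeter = 2·16·6.493·sin(180°/16) = 40.54 mm); the cylinder at (14, 12) is absent (z outside [7, 11.5]); the cube at (9.5, 2) does not reach this height (z outside [8.5, 19.5]); Combining (union): only the r=6.5 sphere is present, so the union is just that shape — boundary = 40.54 mm. So its perimeter = 40.54 mm. Layer 82 (z = 16.4): the sphere does not reach this height (|z−center|=9.900 > r=6.5); the cylinder at (14, 12) is not intersected at this z (z outside [7, 11.5]); the 19×26.5 cube at (9.5, 2) contributes its full rectangle (perimeter 91.00 mm); Combining (union): only the 19×26.5 cube at (9.5, 2) is present, so the union is just that shape — boundary = 91.00 mm. So its perimeter = 91.00 mm. Layer 82 is larger (91.00 vs 40.54 mm).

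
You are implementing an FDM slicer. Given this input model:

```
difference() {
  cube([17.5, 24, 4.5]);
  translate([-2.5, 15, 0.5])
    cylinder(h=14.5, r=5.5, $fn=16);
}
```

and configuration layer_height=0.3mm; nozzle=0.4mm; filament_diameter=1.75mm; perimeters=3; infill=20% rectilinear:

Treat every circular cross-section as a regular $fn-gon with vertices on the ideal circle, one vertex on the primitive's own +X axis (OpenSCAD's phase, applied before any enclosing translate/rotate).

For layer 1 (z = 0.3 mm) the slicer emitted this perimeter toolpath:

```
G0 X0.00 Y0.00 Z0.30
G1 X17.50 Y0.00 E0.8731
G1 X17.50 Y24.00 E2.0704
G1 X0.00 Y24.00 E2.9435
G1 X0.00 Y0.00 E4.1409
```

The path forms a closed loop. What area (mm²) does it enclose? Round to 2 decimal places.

Apply the shoelace formula to the sequence of (X, Y) vertices; enclosed area = 420.00 mm².

420.00 mm²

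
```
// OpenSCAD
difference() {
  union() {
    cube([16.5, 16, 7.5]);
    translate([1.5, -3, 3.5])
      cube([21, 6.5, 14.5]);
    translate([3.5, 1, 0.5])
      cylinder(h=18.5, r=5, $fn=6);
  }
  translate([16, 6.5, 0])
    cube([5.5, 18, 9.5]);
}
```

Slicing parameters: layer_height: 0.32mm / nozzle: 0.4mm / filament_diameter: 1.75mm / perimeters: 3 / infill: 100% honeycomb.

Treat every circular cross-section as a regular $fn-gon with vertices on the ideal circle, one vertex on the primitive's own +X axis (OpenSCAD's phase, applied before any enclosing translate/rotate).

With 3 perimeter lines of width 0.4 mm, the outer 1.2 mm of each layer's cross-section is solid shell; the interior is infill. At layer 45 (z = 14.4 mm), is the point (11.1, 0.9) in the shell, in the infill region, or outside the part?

At z = 14.4 mm: the cube is not intersected at this z (z outside [0, 7.5]); the cube at (1.5, -3) is present — its section is the full 21×6.5 rectangle; the cylinder at (3.5, 1): section is a regular 6-gon, circumradius r=5; Taking the union: the regions partially overlap (shared area 39.08 mm²), so overlapping operands fuse into one piece — 1 connected region; the cube at (16, 6.5) is not intersected at this z (z outside [0, 9.5]); Taking the first minus the rest: none of the subtracted shapes is present at this height, so that combined region is unchanged — 1 connected region. Overall, the cross-section is a single solid region. The nearest boundary edge runs (7.06, 3.50)→(22.50, 3.50); distance from the point to it = 2.60 mm. The point is inside the cross-section and 2.60 mm from the nearest boundary — more than the 1.2 mm shell width (3 × 0.4), so it's in the infill interior.

infill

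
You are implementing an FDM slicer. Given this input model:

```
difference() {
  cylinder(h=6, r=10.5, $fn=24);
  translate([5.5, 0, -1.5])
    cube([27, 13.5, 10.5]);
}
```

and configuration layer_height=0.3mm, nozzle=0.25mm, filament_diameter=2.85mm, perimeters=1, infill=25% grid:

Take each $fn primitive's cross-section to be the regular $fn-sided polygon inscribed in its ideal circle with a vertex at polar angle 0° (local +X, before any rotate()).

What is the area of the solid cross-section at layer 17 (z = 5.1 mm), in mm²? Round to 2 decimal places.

At z = 5.1 mm: the r=10.5 cylinder gives a regular 24-gon of circumradius 10.5 (constant along its height) (area = (24/2)·10.500²·sin(360°/24) = 342.42 mm²); the 27×13.5 cube at (5.5, 0) contributes its full rectangle (area 364.50 mm²); Taking the first minus the rest: starting from the r=10.5 cylinder (342.42 mm²), the 27×13.5 cube at (5.5, 0) partially overlaps it — only the 30.95 mm² overlap (of its 364.50 mm²) is removed, clipping the outline — area = 311.47 mm². Overall, the cross-section is a single solid region. Net area = 311.47 mm².

311.47 mm²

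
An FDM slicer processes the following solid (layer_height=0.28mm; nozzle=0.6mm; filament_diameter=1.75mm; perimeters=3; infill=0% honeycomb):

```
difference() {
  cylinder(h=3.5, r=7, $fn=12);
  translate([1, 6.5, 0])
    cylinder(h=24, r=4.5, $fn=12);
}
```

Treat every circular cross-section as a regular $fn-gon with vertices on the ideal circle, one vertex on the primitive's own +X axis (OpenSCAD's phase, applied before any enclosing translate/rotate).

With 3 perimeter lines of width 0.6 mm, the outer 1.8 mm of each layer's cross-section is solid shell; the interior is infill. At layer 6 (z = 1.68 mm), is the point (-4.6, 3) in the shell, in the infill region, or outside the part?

shell

At z = 1.68 mm: the cylinder: section is a regular 12-gon, circumradius r=7; the r=4.5 cylinder at (1, 6.5) contributes a regular 12-gon of circumradius 4.5; After the difference (first − rest): starting from the r=7 cylinder, the r=4.5 cylinder at (1, 6.5) partially overlaps it — only the 28.37 mm² overlap (of its 60.75 mm²) is removed, clipping the outline — 1 connected region. Overall, the cross-section is a single solid region. The nearest boundary edge runs (-6.06, 3.50)→(-3.50, 6.06); distance from the point to it = 1.39 mm. The point is inside the cross-section, 1.39 mm from the nearest boundary — within the 1.8 mm shell band (3 × 0.6).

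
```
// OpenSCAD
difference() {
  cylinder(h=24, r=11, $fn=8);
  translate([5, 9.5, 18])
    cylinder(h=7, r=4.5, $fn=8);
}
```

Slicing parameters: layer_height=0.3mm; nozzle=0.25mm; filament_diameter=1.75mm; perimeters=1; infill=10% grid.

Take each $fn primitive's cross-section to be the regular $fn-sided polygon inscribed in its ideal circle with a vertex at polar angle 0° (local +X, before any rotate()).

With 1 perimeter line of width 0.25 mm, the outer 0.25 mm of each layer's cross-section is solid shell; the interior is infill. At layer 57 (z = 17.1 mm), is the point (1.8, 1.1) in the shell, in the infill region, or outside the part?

At z = 17.1 mm: the r=11 cylinder gives a regular 8-gon of circumradius 11 (constant along its height); the cylinder at (5, 9.5) is absent (z outside [18, 25]); Subtracting the remaining from the first: none of the subtracted shapes is present at this height, so the r=11 cylinder is unchanged — 1 connected region. Overall, the cross-section is a single solid region. The nearest boundary edge runs (11.00, 0.00)→(7.78, 7.78); distance from the point to it = 8.08 mm. The point is inside the cross-section and 8.08 mm from the nearest boundary — more than the 0.25 mm shell width (1 × 0.25), so it's in the infill interior.

infill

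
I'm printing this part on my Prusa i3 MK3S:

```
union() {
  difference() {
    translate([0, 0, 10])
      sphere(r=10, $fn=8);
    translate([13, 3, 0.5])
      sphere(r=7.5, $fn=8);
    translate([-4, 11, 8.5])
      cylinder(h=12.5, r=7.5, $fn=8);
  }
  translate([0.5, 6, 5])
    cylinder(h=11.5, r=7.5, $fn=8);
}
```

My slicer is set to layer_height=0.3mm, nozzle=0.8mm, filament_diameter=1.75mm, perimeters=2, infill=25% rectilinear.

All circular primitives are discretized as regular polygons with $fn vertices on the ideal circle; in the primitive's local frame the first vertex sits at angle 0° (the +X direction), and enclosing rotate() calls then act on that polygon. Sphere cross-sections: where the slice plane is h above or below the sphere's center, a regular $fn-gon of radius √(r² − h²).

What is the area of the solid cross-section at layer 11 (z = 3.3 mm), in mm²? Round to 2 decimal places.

At z = 3.3 mm: the sphere: section is a regular 8-gon, circumradius = √(r²−h²) = √(10²−6.7²) = 7.424 (area = (8/2)·7.424²·sin(360°/8) = 155.87 mm²); the sphere at (13, 3): section is a regular 8-gon, circumradius = √(r²−h²) = √(7.5²−2.8²) = 6.958 (area = (8/2)·6.958²·sin(360°/8) = 136.92 mm²); the cylinder at (-4, 11) is absent (z outside [8.5, 21]); Taking the first minus the rest: starting from the r=10 sphere (155.87 mm²), the r=7.5 sphere at (13, 3) partially overlaps it — only the 0.44 mm² overlap (of its 136.92 mm²) is removed, clipping the outline — area = 155.44 mm²; the cylinder at (0.5, 6) is absent (z outside [5, 16.5]); Taking the union: only the result so far is present, so the union is just that shape — area = 155.44 mm². Overall, the cross-section is a single solid region. Net area = 155.44 mm².

155.44 mm²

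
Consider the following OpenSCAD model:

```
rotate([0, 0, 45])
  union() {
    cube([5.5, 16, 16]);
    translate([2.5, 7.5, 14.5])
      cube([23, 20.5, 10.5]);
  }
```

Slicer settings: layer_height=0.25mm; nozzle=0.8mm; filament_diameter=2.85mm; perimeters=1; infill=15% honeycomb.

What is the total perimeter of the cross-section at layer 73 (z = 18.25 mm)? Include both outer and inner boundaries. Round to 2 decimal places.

At z = 18.25 mm: the cube is absent (z outside [0, 16]); the 23×20.5 cube at (2.5, 7.5) contributes its full rectangle (perimeter 87.00 mm); Merging all regions: only the 23×20.5 cube at (2.5, 7.5) is present, so the union is just that shape — boundary = 87.00 mm; (rotated 45° about Z; rotation is an isometry so areas/perimeters/island counts are preserved). Overall, the cross-section is a single solid region. Total boundary length (outer) = 87.00 mm.

87.00 mm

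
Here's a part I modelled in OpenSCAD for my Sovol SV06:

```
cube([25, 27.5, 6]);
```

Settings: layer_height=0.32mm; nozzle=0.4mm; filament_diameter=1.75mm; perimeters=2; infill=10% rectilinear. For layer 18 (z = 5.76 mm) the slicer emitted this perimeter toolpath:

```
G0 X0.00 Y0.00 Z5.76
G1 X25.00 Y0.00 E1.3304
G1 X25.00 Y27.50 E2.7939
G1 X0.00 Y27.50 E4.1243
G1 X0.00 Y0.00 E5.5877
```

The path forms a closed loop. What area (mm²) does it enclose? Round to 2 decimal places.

687.50 mm²

Apply the shoelace formula to the sequence of (X, Y) vertices; enclosed area = 687.50 mm².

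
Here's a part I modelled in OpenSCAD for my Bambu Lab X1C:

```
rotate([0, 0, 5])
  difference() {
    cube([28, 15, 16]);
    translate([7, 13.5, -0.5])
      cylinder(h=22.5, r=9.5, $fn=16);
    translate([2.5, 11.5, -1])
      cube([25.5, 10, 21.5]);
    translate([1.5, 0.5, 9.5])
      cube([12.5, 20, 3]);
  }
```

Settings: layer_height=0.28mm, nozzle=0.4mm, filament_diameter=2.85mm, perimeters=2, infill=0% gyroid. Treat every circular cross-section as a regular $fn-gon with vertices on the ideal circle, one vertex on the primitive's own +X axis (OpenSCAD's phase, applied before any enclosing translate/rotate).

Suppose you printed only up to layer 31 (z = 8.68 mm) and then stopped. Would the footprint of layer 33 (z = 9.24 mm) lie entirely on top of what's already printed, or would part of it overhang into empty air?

Compare the two slices. At z = 8.68: the 28×15 cube contributes its full rectangle (area 420.00 mm²); the r=9.5 cylinder at (7, 13.5) gives a regular 16-gon of circumradius 9.5 (constant along its height) (area = (16/2)·9.500²·sin(360°/16) = 276.30 mm²); the cube at (2.5, 11.5) (footprint 25.5×10) is included at this height (area 255.00 mm²); the cube at (1.5, 0.5) is absent (z outside [9.5, 12.5]); After the difference (first − rest): starting from the 28×15 cube (420.00 mm²), the r=9.5 cylinder at (7, 13.5) partially overlaps it — only the 152.54 mm² overlap (of its 276.30 mm²) is removed, clipping the outline; the 25.5×10 cube at (2.5, 11.5) partially overlaps it — only the 40.87 mm² overlap (of its 255.00 mm²) is removed, clipping the outline — area = 226.59 mm²; (rotated 5° about Z; rotation is an isometry so areas/perimeters/island counts are preserved). At z = 9.24: the 28×15 cube contributes its full rectangle (area 420.00 mm²); the cylinder at (7, 13.5): section is a regular 16-gon, circumradius r=9.5 (area = (16/2)·9.500²·sin(360°/16) = 276.30 mm²); the 25.5×10 cube at (2.5, 11.5) contributes its full rectangle (area 255.00 mm²); the cube at (1.5, 0.5) is not intersected at this z (z outside [9.5, 12.5]); Taking the first minus the rest: starting from the 28×15 cube (420.00 mm²), the r=9.5 cylinder at (7, 13.5) partially overlaps it — only the 152.54 mm² overlap (of its 276.30 mm²) is removed, clipping the outline; the 25.5×10 cube at (2.5, 11.5) partially overlaps it — only the 40.87 mm² overlap (of its 255.00 mm²) is removed, clipping the outline — area = 226.59 mm²; (whole slice rotated 5° about Z — lengths, areas and connectivity unchanged). Checking containment: the cross-section at z = 9.24 is a subset of the cross-section at z = 8.68.

entirely on top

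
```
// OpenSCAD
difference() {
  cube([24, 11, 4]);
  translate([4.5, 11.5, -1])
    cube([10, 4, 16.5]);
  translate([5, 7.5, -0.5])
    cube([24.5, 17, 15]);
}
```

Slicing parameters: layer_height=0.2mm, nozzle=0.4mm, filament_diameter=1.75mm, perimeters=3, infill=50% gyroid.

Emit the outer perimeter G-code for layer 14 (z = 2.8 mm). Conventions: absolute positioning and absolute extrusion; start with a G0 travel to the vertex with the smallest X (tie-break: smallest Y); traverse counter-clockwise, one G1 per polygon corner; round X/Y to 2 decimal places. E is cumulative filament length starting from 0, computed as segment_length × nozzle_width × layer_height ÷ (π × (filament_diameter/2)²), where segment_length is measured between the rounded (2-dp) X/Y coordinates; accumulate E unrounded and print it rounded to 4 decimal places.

G0 X0.00 Y0.00 Z2.80
G1 X24.00 Y0.00 E0.7982
G1 X24.00 Y7.50 E1.0477
G1 X5.00 Y7.50 E1.6796
G1 X5.00 Y11.00 E1.7960
G1 X0.00 Y11.00 E1.9623
G1 X0.00 Y0.00 E2.3282

At z = 2.8 mm: the cube (footprint 24×11) is included at this height; the cube at (4.5, 11.5) (footprint 10×4) is included at this height; the cube at (5, 7.5) (footprint 24.5×17) is included at this height; Taking the first minus the rest: starting from the 24×11 cube, the 10×4 cube at (4.5, 11.5) misses the remaining region (no effect); the 24.5×17 cube at (5, 7.5) partially overlaps it — only the 66.50 mm² overlap (of its 416.50 mm²) is removed, clipping the outline — 1 connected region. The outline is a single polygon with 6 vertices. Extrusion per mm of travel: 0.4 × 0.2 / (π × 0.875²) = 0.033260. Accumulating E over each segment gives final E = 2.3282.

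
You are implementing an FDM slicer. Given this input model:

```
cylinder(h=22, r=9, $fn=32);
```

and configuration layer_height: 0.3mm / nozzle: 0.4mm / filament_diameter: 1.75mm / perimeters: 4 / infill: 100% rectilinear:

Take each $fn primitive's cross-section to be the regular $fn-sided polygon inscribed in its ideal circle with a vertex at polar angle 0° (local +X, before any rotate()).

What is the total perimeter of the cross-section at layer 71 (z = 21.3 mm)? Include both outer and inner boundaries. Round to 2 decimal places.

At z = 21.3 mm: the r=9 cylinder contributes a regular 32-gon of circumradius 9 (perimeter = 2·32·9.000·sin(180°/32) = 56.46 mm). Overall, the cross-section is a single solid region. Total boundary length (outer) = 56.46 mm.

56.46 mm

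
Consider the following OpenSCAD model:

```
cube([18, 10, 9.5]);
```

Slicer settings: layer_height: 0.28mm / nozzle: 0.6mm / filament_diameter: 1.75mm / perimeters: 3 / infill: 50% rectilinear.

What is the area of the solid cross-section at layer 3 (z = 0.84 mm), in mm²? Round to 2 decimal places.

180.00 mm²

At z = 0.84 mm: the cube (footprint 18×10) is included at this height (area 180.00 mm²). Overall, the cross-section is a single solid region. Net area = 180.00 mm².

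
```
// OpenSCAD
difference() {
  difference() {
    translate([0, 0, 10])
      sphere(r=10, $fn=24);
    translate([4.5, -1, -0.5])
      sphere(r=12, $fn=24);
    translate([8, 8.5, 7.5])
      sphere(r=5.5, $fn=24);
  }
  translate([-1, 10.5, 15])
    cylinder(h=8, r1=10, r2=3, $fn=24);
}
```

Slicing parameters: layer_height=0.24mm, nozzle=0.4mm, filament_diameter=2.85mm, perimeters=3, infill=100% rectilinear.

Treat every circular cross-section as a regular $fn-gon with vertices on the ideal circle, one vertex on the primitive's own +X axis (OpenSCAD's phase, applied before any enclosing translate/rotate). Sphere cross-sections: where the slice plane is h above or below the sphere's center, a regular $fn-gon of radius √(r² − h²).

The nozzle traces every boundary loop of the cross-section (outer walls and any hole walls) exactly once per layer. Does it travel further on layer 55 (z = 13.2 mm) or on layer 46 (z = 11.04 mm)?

layer 46 (z = 11.04 mm)

Layer 55 (z = 13.2): the sphere: section is a regular 24-gon, circumradius = √(r²−h²) = √(10²−3.2²) = 9.474 (perimeter = 2·24·9.474·sin(180°/24) = 59.36 mm); the sphere at (4.5, -1) is not intersected at this z (|z−center|=13.700 > r=12); the sphere at (8, 8.5) is not intersected at this z (|z−center|=5.700 > r=5.5); Taking the first minus the rest: none of the subtracted shapes is present at this height, so the r=10 sphere is unchanged — boundary = 59.36 mm; the cone at (-1, 10.5) does not reach this height (z outside [15, 23]); Taking the first minus the rest: none of the subtracted shapes is present at this height, so that combined region is unchanged — boundary = 59.36 mm. So its perimeter = 59.36 mm. Layer 46 (z = 11.04): the r=10 sphere slices to a regular 24-gon of circumradius 9.946 (√(r²−h²) with h=1.04 from center) (perimeter = 2·24·9.946·sin(180°/24) = 62.31 mm); the sphere at (4.5, -1): section is a regular 24-gon, circumradius = √(r²−h²) = √(12²−11.54²) = 3.291 (perimeter = 2·24·3.291·sin(180°/24) = 20.62 mm); the sphere at (8, 8.5): section is a regular 24-gon, circumradius = √(r²−h²) = √(5.5²−3.54²) = 4.209 (perimeter = 2·24·4.209·sin(180°/24) = 26.37 mm); Taking the first minus the rest: starting from the r=10 sphere, the r=12 sphere at (4.5, -1) lies wholly inside it (removes its full 33.63 mm² and its 20.62 mm outline becomes a hole wall); the r=5.5 sphere at (8, 8.5) partially overlaps it — only the 11.44 mm² overlap (of its 55.03 mm²) is removed, clipping the outline — boundary (outer + 1 inner loop) = 83.95 mm; the cone at (-1, 10.5) does not reach this height (z outside [15, 23]); After the difference (first − rest): none of the subtracted shapes is present at this height, so that combined region is unchanged — boundary (outer + 1 inner loop) = 83.95 mm. So its perimeter = 83.95 mm. Layer 46 is larger (83.95 vs 59.36 mm).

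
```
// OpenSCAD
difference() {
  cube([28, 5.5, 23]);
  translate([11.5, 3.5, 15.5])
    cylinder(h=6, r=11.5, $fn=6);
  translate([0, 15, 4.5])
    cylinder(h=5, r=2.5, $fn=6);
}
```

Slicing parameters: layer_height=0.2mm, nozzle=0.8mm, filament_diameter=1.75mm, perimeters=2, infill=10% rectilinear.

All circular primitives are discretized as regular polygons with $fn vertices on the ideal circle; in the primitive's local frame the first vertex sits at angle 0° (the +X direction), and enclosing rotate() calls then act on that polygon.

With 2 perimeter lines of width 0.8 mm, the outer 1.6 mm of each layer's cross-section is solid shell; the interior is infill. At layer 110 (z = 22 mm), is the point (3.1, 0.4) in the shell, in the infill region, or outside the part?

At z = 22 mm: the 28×5.5 cube contributes its full rectangle; the cylinder at (11.5, 3.5) does not reach this height (z outside [15.5, 21.5]); the cylinder at (0, 15) is absent (z outside [4.5, 9.5]); Taking the first minus the rest: none of the subtracted shapes is present at this height, so the 28×5.5 cube is unchanged — 1 connected region. Overall, the cross-section is a single solid region. The nearest boundary edge runs (0.00, 0.00)→(28.00, 0.00); distance from the point to it = 0.40 mm. The point is inside the cross-section, 0.40 mm from the nearest boundary — within the 1.6 mm shell band (2 × 0.8).

shell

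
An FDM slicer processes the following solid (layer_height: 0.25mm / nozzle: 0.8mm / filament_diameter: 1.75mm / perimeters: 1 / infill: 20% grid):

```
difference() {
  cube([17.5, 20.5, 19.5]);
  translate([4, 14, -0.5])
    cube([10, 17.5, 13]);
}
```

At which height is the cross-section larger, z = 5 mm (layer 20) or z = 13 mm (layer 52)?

layer 52 (z = 13 mm)

Layer 20 (z = 5): the cube is present — its section is the full 17.5×20.5 rectangle (area 358.75 mm²); the 10×17.5 cube at (4, 14) contributes its full rectangle (area 175.00 mm²); Subtracting the remaining from the first: starting from the 17.5×20.5 cube (358.75 mm²), the 10×17.5 cube at (4, 14) partially overlaps it — only the 65.00 mm² overlap (of its 175.00 mm²) is removed, clipping the outline — area = 293.75 mm². So its area = 293.75 mm². Layer 52 (z = 13): the cube (footprint 17.5×20.5) is included at this height (area 358.75 mm²); the cube at (4, 14) is not intersected at this z (z outside [-0.5, 12.5]); Subtracting the remaining from the first: none of the subtracted shapes is present at this height, so the 17.5×20.5 cube is unchanged — area = 358.75 mm². So its area = 358.75 mm². Layer 52 is larger (358.75 vs 293.75 mm²).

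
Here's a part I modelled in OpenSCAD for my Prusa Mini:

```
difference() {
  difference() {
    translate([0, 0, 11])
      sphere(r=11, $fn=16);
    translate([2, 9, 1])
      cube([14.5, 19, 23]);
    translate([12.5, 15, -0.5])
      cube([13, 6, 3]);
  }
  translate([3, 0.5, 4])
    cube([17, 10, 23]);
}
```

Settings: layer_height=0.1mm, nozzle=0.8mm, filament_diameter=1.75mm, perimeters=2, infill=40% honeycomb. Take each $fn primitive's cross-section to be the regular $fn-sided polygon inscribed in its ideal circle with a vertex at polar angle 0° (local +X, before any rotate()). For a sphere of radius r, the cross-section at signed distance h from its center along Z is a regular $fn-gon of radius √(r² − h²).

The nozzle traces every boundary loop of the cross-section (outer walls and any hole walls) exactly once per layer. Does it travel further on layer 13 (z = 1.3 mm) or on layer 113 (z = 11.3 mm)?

Layer 13 (z = 1.3): the r=11 sphere contributes a regular 16-gon of circumradius √(11²−9.7²) = 5.187 (perimeter = 2·16·5.187·sin(180°/16) = 32.38 mm); the 14.5×19 cube at (2, 9) contributes its full rectangle (perimeter 67.00 mm); the cube at (12.5, 15) is present — its section is the full 13×6 rectangle (perimeter 38.00 mm); Subtracting the remaining from the first: starting from the r=11 sphere, the 14.5×19 cube at (2, 9) misses the remaining region (no effect); the 13×6 cube at (12.5, 15) misses the remaining region (no effect) — boundary = 32.38 mm; the cube at (3, 0.5) does not reach this height (z outside [4, 27]); After the difference (first − rest): none of the subtracted shapes is present at this height, so the result so far is unchanged — boundary = 32.38 mm. So its perimeter = 32.38 mm. Layer 113 (z = 11.3): the r=11 sphere slices to a regular 16-gon of circumradius 10.996 (√(r²−h²) with h=0.3 from center) (perimeter = 2·16·10.996·sin(180°/16) = 68.65 mm); the cube at (2, 9) (footprint 14.5×19) is included at this height (perimeter 67.00 mm); the cube at (12.5, 15) is not intersected at this z (z outside [-0.5, 2.5]); Subtracting the remaining from the first: starting from the r=11 sphere, the 14.5×19 cube at (2, 9) partially overlaps it — only the 4.05 mm² overlap (of its 275.50 mm²) is removed, clipping the outline — boundary = 69.85 mm; the cube at (3, 0.5) is present — its section is the full 17×10 rectangle (perimeter 54.00 mm); Subtracting the remaining from the first: starting from the result so far, the 17×10 cube at (3, 0.5) partially overlaps it — only the 53.92 mm² overlap (of its 170.00 mm²) is removed, clipping the outline — boundary = 73.03 mm. So its perimeter = 73.03 mm. Layer 113 is larger (73.03 vs 32.38 mm).

layer 113 (z = 11.3 mm)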